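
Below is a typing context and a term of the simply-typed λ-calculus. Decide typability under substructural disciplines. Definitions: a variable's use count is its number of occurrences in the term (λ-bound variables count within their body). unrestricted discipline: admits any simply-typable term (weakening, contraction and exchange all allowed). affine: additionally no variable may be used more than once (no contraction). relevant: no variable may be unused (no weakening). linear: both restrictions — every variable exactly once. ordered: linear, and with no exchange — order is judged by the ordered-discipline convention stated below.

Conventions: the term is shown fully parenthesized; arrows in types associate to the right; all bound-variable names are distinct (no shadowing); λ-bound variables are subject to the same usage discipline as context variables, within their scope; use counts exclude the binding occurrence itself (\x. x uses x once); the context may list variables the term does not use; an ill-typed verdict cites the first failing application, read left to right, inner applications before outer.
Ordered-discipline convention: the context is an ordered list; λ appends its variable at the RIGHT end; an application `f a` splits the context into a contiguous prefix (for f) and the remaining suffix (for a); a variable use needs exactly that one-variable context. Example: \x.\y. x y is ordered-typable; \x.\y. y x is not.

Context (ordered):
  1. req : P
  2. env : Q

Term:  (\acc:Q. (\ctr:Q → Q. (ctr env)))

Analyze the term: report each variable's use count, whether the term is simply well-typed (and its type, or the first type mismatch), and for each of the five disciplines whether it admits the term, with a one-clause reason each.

counts: req=0, env=1, acc (λ-bound)=0, ctr (λ-bound)=1
uses in reading order: ctr, env
typing: ✓ — Q → (Q → Q) → Q
ordered ✗ (unused: req, acc — weakening required)
linear ✗ (unused: req, acc — weakening required)
affine ✓ (none of req, env, acc, ctr used more than once)
relevant ✗ (unused: req, acc — weakening required)
unrestricted ✓ (type-checks (Q → (Q → Q) → Q) and nothing is barred)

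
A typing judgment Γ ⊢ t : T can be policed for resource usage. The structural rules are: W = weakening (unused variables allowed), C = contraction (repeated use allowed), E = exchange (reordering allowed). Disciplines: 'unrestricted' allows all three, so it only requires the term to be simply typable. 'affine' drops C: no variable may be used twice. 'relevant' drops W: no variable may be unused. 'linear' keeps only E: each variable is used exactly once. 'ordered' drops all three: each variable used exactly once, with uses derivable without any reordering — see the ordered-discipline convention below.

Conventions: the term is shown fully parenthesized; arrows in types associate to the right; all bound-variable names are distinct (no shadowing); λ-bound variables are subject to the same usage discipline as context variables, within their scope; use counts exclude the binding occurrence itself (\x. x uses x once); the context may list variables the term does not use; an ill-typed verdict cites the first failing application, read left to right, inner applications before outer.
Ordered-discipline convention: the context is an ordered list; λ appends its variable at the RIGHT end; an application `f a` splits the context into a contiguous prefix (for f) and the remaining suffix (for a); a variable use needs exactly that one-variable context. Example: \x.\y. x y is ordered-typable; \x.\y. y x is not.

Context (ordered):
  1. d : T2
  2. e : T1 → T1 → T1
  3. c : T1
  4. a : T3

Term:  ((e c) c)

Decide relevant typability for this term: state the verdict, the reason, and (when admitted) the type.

no — unused: d, a — weakening required
counts: d: 0×, e: 1×, c: 2×, a: 0×
order of uses: e, c, c
typing: well-typed — term : T1
all disciplines: ordered ✗, linear ✗, affine ✗, relevant ✗, unrestricted ✓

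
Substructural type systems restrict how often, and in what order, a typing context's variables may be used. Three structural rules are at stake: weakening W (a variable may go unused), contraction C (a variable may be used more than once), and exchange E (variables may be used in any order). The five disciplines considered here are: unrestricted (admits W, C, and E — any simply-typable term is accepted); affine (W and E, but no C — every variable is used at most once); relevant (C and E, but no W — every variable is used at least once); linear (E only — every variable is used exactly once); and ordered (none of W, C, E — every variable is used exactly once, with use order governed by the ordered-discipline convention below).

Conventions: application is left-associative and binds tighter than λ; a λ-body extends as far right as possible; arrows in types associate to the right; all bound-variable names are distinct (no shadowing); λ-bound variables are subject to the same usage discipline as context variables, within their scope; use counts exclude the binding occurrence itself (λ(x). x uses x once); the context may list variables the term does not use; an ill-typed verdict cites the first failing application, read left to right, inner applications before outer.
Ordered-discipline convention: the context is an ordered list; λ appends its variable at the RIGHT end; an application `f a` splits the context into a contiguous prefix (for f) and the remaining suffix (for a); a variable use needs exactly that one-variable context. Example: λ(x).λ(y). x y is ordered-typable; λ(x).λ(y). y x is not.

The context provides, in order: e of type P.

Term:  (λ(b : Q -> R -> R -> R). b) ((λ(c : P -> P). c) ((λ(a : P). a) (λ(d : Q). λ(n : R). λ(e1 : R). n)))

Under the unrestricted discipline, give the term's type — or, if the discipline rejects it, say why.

not well-typed under unrestricted — a type mismatch blocks all five
use counts: e ×0; b [bound] ×1; c [bound] ×1; a [bound] ×1; d [bound] ×0; n [bound] ×1; e1 [bound] ×0
order of uses: b, c, a, n
typing: ill-typed: a function awaiting P gets Q -> R -> R -> R
all disciplines: ordered ✗ · linear ✗ · affine ✗ · relevant ✗ · unrestricted ✗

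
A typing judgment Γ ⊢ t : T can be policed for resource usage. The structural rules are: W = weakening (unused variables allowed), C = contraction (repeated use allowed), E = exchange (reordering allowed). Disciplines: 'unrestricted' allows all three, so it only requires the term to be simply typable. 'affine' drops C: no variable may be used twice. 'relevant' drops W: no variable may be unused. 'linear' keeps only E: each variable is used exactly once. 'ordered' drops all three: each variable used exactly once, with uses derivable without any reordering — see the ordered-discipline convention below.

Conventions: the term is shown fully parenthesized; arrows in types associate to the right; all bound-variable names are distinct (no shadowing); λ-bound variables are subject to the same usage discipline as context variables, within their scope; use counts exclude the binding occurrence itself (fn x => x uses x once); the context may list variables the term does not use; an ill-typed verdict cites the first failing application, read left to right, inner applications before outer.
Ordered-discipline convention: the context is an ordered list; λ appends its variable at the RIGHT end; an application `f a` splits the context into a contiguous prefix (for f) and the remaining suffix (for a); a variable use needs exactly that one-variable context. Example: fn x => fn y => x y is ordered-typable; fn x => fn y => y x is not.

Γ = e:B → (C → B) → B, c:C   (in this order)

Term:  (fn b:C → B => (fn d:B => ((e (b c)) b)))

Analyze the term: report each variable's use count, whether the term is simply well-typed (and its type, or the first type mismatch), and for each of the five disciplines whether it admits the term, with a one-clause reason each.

variable uses: e: 1×; c: 1×; b (λ-bound): 2×; d (λ-bound): 0×
order of uses: e, b, c, b
typing: well-typed at (C → B) → B → B
ordered: ✗ — b ×2 used more than once (contraction); unused: d — weakening required
linear: ✗ — b ×2 used more than once (contraction); unused: d — weakening required
affine: ✗ — b ×2 used more than once (contraction)
relevant: ✗ — unused: d — weakening required
unrestricted: ✓ — typability at (C → B) → B → B is all that's needed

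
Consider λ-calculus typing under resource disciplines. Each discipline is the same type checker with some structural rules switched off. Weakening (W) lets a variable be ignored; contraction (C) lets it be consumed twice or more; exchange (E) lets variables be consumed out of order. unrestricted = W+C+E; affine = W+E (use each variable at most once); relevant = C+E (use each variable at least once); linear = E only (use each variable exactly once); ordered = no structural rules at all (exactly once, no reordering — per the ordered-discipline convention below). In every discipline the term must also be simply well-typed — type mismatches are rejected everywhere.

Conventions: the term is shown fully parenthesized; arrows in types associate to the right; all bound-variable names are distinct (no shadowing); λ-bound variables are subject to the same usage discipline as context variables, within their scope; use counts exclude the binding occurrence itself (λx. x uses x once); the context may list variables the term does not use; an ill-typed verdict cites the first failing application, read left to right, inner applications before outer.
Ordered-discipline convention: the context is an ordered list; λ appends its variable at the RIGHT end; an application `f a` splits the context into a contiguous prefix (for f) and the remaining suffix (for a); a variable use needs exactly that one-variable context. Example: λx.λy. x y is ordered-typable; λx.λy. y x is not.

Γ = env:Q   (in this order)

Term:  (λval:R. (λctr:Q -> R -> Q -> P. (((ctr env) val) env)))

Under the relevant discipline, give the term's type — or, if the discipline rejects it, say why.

term : R -> (Q -> R -> Q -> P) -> P
use counts: env=2; val [bound]=1; ctr [bound]=1
left-to-right use order: ctr, env, val, env
typing: the term checks, with type R -> (Q -> R -> Q -> P) -> P
summary: ordered ✗ · linear ✗ · affine ✗ · relevant ✓ · unrestricted ✓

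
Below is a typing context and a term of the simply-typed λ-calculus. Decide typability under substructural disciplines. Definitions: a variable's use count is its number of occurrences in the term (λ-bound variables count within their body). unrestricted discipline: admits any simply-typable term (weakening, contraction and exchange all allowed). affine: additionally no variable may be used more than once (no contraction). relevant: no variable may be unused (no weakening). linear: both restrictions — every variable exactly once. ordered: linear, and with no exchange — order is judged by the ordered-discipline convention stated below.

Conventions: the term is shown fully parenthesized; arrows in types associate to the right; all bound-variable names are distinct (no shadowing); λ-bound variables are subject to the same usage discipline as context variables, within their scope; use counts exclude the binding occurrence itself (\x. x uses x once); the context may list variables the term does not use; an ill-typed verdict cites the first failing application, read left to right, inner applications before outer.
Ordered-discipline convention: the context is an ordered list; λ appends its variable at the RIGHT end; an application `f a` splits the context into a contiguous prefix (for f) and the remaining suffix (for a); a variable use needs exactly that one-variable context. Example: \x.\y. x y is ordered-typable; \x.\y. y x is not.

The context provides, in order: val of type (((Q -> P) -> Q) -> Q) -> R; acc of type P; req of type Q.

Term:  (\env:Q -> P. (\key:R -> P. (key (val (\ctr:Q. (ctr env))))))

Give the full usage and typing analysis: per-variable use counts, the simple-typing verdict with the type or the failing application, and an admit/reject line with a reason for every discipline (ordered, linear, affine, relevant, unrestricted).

use counts: val=1; acc=0; req=0; env (λ-bound)=1; key (λ-bound)=1; ctr (λ-bound)=1
order of uses: key, val, ctr, env
typing: ill-typed: can't apply a value of type Q
ordered: ✗, the type mismatch rejects it
linear: ✗, not simply typable
affine: ✗, fails simple typing
relevant: ✗, a type mismatch blocks all five
unrestricted: ✗, the type mismatch rejects it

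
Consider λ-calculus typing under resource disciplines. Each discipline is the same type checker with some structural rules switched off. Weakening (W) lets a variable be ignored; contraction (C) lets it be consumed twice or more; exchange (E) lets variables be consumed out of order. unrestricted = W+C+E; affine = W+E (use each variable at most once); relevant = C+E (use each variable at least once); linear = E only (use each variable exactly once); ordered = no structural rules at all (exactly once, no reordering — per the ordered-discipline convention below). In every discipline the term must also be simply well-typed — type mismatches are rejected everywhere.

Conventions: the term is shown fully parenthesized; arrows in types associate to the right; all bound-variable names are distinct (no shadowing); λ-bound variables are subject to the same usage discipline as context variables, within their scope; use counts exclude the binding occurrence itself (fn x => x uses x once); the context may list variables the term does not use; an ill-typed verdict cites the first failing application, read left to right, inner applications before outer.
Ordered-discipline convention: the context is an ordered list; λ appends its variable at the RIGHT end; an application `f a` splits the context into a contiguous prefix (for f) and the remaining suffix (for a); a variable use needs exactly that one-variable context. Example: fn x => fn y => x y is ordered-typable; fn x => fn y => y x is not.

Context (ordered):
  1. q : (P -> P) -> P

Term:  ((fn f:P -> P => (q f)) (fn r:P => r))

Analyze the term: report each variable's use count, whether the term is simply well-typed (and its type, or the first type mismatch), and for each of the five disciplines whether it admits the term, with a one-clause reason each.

usage: q: 1×, f (λ-bound): 1×, r (λ-bound): 1×
uses in reading order: q, f, r
typing: the term checks, with type P
ordered: ✓, q, f, r: once each, no exchange needed
linear: ✓, each of q, f, r used exactly once
affine: ✓, no duplicate uses among q, f, r
relevant: ✓, q, f, r: all used, weakening unneeded
unrestricted: ✓, simply typable at P; W, C, E all held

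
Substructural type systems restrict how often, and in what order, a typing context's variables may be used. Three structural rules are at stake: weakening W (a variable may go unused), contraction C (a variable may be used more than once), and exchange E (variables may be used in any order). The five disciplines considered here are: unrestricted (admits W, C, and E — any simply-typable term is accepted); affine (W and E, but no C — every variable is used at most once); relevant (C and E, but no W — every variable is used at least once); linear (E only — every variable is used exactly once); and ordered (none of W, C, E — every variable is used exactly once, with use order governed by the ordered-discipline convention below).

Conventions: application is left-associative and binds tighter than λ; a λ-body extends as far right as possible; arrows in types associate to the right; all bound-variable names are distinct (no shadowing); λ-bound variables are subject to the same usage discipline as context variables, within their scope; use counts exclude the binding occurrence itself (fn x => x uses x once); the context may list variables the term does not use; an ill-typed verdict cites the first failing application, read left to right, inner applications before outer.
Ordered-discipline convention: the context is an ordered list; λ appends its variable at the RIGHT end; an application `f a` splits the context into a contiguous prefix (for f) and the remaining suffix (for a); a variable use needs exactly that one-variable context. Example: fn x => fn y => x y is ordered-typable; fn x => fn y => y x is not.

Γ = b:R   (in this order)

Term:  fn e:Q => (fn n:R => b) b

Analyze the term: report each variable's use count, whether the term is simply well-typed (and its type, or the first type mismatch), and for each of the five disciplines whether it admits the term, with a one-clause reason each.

variable uses: b=2; e (bound)=0; n (bound)=0
left-to-right use order: b, b
typing: ✓ — Q → R
ordered: ✗, uses contraction: b ×2; unused: e, n — weakening required
linear: ✗, uses contraction: b ×2; unused: e, n — weakening required
affine: ✗, uses contraction: b ×2
relevant: ✗, unused: e, n — weakening required
unrestricted: ✓, simply typable at Q → R; W, C, E all held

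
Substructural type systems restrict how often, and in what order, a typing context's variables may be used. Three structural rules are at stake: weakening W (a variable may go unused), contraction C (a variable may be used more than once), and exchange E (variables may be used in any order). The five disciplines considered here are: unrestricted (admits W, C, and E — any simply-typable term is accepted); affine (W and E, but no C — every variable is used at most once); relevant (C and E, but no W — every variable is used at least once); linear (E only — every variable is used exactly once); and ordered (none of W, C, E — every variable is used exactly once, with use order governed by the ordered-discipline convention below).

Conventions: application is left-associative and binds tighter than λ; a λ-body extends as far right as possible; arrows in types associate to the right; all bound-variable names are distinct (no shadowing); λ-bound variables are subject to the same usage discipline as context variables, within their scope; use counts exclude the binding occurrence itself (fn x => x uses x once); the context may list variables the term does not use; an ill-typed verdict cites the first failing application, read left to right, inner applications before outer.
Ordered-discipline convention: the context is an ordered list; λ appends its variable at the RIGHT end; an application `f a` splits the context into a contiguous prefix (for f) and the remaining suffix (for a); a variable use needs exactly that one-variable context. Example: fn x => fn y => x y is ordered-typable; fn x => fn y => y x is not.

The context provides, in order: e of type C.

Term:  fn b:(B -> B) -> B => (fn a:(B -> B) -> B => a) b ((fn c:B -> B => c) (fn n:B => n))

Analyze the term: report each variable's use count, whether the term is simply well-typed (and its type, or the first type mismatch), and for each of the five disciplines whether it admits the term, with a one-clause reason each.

use counts: e: 0×; b (bound): 1×; a (bound): 1×; c (bound): 1×; n (bound): 1×
left-to-right use order: a, b, c, n
typing: ✓ — ((B -> B) -> B) -> B
ordered: ✗ — unused: e — weakening required
linear: ✗ — unused: e — weakening required
affine: ✓ — e, b, a, c, n: no repeats, contraction unneeded
relevant: ✗ — unused: e — weakening required
unrestricted: ✓ — well-typed at ((B -> B) -> B) -> B; no restrictions here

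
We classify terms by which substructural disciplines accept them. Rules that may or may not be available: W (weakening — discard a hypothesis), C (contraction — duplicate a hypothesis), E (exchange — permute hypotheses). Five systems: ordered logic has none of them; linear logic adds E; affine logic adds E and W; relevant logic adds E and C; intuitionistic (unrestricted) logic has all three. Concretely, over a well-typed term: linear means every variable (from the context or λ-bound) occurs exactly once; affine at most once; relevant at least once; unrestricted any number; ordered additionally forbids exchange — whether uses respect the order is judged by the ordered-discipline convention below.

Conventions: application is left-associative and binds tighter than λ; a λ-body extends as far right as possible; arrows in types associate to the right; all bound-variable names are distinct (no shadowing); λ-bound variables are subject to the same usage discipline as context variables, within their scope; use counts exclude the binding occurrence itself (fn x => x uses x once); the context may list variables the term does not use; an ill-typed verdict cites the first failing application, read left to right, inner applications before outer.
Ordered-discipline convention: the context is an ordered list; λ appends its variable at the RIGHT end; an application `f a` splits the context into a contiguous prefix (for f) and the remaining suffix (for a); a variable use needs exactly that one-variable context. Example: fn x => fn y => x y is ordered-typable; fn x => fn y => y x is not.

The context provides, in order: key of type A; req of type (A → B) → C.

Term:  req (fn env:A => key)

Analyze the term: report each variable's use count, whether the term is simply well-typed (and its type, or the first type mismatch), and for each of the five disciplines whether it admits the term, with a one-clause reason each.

variable uses: key ×1, req ×1, env [bound] ×0
order of uses: req, key
typing: ill-typed: argument of type A → A where A → B is required
ordered: ✗ — a type mismatch blocks all five
linear: ✗ — the type mismatch rejects it
affine: ✗ — not simply typable
relevant: ✗ — fails simple typing
unrestricted: ✗ — a type mismatch blocks all five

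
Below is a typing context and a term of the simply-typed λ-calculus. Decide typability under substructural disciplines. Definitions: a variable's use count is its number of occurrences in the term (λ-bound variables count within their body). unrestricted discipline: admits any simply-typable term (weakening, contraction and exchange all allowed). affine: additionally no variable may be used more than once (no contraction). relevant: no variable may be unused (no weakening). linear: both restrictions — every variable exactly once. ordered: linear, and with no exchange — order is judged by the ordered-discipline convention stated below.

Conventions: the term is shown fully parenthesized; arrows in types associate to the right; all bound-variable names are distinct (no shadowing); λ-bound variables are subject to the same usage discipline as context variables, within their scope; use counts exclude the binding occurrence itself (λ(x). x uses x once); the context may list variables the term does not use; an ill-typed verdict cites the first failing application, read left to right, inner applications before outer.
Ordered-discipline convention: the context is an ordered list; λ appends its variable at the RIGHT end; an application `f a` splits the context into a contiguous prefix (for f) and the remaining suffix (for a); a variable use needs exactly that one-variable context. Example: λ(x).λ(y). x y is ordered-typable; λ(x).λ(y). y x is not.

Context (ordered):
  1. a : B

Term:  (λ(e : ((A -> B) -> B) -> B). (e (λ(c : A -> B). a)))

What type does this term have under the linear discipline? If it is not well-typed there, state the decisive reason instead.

not well-typed under linear — unused: c — weakening required
variable uses: a ×1, e (bound) ×1, c (bound) ×0
order of uses: e, a
typing: well-typed — term : (((A -> B) -> B) -> B) -> B
summary: ordered ✗ · linear ✗ · affine ✓ · relevant ✗ · unrestricted ✓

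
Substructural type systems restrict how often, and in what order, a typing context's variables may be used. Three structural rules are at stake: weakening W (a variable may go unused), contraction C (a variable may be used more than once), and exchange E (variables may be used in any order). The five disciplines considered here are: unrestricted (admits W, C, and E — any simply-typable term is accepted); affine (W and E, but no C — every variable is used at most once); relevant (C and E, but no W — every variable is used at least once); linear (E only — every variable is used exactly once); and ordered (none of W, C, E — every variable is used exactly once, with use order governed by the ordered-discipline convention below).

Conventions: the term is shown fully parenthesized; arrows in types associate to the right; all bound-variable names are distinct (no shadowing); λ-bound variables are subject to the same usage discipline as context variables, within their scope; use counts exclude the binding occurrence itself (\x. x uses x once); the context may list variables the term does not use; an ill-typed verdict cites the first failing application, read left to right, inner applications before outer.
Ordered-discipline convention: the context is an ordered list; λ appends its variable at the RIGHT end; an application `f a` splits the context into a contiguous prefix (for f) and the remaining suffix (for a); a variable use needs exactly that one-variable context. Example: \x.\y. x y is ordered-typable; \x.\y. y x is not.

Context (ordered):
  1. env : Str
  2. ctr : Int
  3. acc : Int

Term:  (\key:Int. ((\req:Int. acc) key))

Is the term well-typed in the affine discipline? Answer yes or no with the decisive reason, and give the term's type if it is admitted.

yes — no duplicate uses among env, ctr, acc, key, req; term : Int → Int
usage: env ×0, ctr ×0, acc ×1, key (λ-bound) ×1, req (λ-bound) ×0
uses in reading order: acc, key
typing: the term checks, with type Int → Int
all disciplines: ordered ✗ · linear ✗ · affine ✓ · relevant ✗ · unrestricted ✓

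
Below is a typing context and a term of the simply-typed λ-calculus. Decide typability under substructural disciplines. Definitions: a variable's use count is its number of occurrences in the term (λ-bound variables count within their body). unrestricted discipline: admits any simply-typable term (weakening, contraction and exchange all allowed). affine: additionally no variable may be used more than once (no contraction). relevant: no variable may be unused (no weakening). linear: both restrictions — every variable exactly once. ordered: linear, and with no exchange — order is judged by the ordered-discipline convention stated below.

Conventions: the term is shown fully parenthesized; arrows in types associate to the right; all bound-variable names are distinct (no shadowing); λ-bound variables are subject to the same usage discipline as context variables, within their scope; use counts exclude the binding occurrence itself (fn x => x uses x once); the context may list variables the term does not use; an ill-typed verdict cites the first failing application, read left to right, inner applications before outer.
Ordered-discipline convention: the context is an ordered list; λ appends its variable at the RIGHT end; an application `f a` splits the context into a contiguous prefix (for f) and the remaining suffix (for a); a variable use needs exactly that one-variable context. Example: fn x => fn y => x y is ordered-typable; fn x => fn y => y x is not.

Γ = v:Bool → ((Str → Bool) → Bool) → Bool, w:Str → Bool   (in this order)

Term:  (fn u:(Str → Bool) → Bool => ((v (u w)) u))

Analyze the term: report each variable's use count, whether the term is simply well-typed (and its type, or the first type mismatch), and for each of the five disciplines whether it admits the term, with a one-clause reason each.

counts: v: 1, w: 1, u (bound): 2
use order (left to right): v, u, w, u
typing: the term checks, with type ((Str → Bool) → Bool) → Bool
ordered: ✗ — u ×2 used more than once (contraction)
linear: ✗ — u ×2 used more than once (contraction)
affine: ✗ — u ×2 used more than once (contraction)
relevant: ✓ — v, w, u: all used, weakening unneeded
unrestricted: ✓ — well-typed at ((Str → Bool) → Bool) → Bool; no restrictions here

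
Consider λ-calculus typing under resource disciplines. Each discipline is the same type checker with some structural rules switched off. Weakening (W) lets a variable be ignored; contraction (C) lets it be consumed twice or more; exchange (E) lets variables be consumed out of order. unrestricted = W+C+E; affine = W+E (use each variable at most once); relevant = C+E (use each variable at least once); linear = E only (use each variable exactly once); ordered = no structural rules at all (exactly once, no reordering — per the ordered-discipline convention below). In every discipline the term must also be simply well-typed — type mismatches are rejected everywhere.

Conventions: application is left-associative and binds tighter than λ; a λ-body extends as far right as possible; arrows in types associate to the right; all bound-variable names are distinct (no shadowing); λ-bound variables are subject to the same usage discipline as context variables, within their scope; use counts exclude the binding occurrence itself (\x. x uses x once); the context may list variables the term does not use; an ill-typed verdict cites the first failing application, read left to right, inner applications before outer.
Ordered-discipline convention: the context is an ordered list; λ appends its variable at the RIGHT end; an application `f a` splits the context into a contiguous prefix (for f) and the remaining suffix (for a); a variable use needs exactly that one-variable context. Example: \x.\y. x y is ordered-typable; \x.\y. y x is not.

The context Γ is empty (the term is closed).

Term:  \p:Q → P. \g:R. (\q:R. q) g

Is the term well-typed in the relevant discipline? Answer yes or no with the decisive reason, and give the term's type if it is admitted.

no — p left unused
use counts: p [bound]: 0, g [bound]: 1, q [bound]: 1
left-to-right use order: q, g
typing: ✓ — (Q → P) → R → R
all disciplines: ordered ✗, linear ✗, affine ✓, relevant ✗, unrestricted ✓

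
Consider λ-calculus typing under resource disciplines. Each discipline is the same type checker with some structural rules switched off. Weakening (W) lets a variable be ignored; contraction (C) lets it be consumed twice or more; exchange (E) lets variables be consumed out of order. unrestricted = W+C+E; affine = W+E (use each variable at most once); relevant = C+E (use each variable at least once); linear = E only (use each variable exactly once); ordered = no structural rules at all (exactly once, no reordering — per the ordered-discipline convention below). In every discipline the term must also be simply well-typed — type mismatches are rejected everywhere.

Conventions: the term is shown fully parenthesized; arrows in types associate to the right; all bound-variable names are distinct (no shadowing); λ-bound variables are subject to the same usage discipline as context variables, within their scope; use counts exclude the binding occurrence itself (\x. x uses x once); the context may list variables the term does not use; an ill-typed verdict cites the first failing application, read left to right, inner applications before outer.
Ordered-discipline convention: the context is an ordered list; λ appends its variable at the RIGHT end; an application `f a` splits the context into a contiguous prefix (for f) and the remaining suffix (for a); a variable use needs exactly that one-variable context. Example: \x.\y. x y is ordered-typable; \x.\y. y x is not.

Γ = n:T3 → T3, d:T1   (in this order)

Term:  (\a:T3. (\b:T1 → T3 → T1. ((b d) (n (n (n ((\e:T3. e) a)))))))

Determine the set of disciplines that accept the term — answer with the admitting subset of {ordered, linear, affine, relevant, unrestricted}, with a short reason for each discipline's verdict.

admitting disciplines: relevant, unrestricted
use counts: n ×3; d ×1; a (λ-bound) ×1; b (λ-bound) ×1; e (λ-bound) ×1
order of uses: b, d, n, n, n, e, a
typing: well-typed — term : T3 → (T1 → T3 → T1) → T1
ordered ✗ (repeated use of n ×3)
linear ✗ (repeated use of n ×3)
affine ✗ (repeated use of n ×3)
relevant ✓ (at least one use each (n, d, a, b, e))
unrestricted ✓ (typability at T3 → (T1 → T3 → T1) → T1 is all that's needed)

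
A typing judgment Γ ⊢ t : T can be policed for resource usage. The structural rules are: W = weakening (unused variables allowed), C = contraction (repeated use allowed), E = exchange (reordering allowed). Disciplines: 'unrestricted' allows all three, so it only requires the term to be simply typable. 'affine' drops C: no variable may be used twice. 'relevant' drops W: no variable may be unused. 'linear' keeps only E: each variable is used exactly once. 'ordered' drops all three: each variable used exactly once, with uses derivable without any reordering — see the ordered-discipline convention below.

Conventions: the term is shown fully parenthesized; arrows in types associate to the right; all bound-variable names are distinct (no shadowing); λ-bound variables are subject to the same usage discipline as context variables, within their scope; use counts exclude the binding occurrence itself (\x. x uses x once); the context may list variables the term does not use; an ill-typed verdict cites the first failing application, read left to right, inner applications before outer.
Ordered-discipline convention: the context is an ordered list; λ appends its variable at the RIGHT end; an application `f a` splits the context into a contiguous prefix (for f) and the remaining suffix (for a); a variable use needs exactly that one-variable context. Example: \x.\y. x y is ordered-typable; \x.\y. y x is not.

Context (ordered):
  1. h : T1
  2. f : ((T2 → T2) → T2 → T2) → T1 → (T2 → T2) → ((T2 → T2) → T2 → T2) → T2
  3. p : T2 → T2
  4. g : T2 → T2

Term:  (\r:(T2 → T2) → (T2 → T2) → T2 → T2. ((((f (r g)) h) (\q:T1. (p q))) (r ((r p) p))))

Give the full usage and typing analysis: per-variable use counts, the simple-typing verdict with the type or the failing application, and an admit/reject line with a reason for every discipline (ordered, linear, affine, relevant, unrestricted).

counts: h: 1; f: 1; p: 3; g: 1; r [bound]: 3; q [bound]: 1
uses in reading order: f, r, g, h, p, q, r, r, p, p
typing: ill-typed: an argument T1 mismatches the expected T2
ordered: ✗ — the type mismatch rejects it
linear: ✗ — not simply typable
affine: ✗ — fails simple typing
relevant: ✗ — a type mismatch blocks all five
unrestricted: ✗ — the type mismatch rejects it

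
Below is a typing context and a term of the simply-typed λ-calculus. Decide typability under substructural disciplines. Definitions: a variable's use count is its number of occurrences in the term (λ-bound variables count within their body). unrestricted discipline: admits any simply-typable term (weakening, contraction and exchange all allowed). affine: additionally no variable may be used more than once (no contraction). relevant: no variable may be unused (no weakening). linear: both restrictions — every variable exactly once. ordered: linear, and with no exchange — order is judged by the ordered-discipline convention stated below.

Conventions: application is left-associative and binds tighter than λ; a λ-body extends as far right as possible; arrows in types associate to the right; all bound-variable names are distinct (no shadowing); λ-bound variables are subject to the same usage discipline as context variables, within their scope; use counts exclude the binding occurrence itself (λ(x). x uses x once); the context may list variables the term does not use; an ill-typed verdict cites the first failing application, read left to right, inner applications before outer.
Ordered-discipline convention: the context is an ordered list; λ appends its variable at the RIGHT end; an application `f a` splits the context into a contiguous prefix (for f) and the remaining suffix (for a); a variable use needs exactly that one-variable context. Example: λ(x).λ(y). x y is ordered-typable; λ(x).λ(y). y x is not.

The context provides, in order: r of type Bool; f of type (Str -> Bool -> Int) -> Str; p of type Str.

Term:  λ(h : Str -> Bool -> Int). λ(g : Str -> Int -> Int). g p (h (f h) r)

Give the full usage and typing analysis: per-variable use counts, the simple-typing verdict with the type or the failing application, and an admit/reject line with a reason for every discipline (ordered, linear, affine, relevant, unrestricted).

counts: r: 1; f: 1; p: 1; h [bound]: 2; g [bound]: 1
order of uses: g, p, h, f, h, r
typing: well-typed — term : (Str -> Bool -> Int) -> (Str -> Int -> Int) -> Int
ordered: ✗ — needs contraction — h ×2
linear: ✗ — needs contraction — h ×2
affine: ✗ — needs contraction — h ×2
relevant: ✓ — every one of r, f, p, h, g appears
unrestricted: ✓ — typability at (Str -> Bool -> Int) -> (Str -> Int -> Int) -> Int is all that's needed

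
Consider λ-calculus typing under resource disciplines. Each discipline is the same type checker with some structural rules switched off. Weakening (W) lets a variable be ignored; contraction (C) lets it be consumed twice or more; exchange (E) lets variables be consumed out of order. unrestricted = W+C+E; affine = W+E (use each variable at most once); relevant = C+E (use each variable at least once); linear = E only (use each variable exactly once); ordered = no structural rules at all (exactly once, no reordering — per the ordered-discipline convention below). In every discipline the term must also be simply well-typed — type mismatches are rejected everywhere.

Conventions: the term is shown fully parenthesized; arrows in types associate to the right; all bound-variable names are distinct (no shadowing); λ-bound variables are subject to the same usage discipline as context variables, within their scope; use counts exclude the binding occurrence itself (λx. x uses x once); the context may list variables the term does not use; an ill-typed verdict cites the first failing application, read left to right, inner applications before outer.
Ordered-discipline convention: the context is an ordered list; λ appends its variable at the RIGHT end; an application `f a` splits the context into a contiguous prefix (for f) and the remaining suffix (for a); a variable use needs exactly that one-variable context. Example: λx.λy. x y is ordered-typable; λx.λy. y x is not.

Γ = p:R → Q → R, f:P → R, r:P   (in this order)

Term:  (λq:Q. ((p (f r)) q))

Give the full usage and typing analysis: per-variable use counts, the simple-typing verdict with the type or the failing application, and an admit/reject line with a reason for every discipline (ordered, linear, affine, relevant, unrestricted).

usage: p ×1; f ×1; r ×1; q [bound] ×1
order of uses: p, f, r, q
typing: ✓ — Q → R
ordered: ✓, p, f, r, q: once each, no exchange needed
linear: ✓, single use per variable (p, f, r, q)
affine: ✓, no duplicate uses among p, f, r, q
relevant: ✓, every one of p, f, r, q appears
unrestricted: ✓, well-typed at Q → R; no restrictions here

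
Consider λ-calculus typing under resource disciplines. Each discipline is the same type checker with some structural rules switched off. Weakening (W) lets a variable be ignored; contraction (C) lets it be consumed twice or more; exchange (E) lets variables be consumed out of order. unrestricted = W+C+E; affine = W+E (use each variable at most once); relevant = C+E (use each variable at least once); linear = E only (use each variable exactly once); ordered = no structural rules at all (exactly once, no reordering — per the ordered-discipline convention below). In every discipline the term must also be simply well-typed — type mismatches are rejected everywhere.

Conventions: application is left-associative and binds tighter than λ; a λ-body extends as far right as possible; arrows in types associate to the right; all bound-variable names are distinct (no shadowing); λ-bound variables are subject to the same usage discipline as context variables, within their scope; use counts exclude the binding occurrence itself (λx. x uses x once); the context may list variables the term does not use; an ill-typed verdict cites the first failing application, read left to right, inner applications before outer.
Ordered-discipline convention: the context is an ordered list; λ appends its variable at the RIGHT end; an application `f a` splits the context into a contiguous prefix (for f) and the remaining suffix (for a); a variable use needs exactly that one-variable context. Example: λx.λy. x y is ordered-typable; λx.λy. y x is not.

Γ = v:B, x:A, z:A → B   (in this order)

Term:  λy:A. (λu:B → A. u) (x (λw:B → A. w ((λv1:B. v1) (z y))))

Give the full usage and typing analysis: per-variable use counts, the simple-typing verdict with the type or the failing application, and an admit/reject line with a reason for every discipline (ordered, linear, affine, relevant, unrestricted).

use counts: v: 0; x: 1; z: 1; y (bound): 1; u (bound): 1; w (bound): 1; v1 (bound): 1
left-to-right use order: u, x, w, v1, z, y
typing: ill-typed: can't apply a value of type A
ordered: ✗, not simply typable
linear: ✗, fails simple typing
affine: ✗, a type mismatch blocks all five
relevant: ✗, the type mismatch rejects it
unrestricted: ✗, not simply typable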